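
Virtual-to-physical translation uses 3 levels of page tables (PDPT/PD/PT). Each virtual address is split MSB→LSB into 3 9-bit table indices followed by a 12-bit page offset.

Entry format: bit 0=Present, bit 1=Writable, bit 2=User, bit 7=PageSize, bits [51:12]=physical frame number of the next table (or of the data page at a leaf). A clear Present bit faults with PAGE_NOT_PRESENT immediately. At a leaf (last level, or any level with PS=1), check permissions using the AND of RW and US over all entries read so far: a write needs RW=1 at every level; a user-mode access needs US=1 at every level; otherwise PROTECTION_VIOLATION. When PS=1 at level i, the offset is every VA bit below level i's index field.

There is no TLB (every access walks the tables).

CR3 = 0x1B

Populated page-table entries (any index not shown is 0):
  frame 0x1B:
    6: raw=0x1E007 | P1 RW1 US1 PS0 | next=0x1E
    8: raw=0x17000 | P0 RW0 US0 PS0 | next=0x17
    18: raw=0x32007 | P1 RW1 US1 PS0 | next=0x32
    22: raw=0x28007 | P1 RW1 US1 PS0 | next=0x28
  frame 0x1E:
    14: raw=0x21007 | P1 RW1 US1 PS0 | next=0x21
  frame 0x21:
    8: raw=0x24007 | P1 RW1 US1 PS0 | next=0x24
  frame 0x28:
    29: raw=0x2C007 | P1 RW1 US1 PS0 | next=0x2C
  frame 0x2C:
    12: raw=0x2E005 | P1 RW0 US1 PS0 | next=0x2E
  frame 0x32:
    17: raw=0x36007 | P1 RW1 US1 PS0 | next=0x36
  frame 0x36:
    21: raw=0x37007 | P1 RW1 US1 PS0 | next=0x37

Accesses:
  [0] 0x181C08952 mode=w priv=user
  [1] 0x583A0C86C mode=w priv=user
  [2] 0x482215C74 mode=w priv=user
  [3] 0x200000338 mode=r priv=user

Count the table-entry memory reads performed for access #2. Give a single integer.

Per-access translation:
#0 VA=0x181C08952 (w,user):
  lvl0: tbl 0x1B, slot 6 ⇒ 0x1E007 (P1/RW1/US1/PS0)
  lvl1: tbl 0x1E, slot 14 ⇒ 0x21007 (P1/RW1/US1/PS0)
  lvl2: tbl 0x21, slot 8 ⇒ 0x24007 (P1/RW1/US1/PS0)
  → PA=0x24952  (3 entries read)
#1 VA=0x583A0C86C (w,user):
  lvl0: tbl 0x1B, slot 22 ⇒ 0x28007 (P1/RW1/US1/PS0)
  lvl1: tbl 0x28, slot 29 ⇒ 0x2C007 (P1/RW1/US1/PS0)
  lvl2: tbl 0x2C, slot 12 ⇒ 0x2E005 (P1/RW0/US1/PS0)
  → PROTECTION_VIOLATION  (3 entries read)
#2 VA=0x482215C74 (w,user):
  lvl0: tbl 0x1B, slot 18 ⇒ 0x32007 (P1/RW1/US1/PS0)
  lvl1: tbl 0x32, slot 17 ⇒ 0x36007 (P1/RW1/US1/PS0)
  lvl2: tbl 0x36, slot 21 ⇒ 0x37007 (P1/RW1/US1/PS0)
  → PA=0x37C74  (3 entries read)
#3 VA=0x200000338 (r,user):
  lvl0: tbl 0x1B, slot 8 ⇒ 0x17000 (P0/RW0/US0/PS0)
  → PAGE_NOT_PRESENT  (1 entries read)

Entries read for #2: 3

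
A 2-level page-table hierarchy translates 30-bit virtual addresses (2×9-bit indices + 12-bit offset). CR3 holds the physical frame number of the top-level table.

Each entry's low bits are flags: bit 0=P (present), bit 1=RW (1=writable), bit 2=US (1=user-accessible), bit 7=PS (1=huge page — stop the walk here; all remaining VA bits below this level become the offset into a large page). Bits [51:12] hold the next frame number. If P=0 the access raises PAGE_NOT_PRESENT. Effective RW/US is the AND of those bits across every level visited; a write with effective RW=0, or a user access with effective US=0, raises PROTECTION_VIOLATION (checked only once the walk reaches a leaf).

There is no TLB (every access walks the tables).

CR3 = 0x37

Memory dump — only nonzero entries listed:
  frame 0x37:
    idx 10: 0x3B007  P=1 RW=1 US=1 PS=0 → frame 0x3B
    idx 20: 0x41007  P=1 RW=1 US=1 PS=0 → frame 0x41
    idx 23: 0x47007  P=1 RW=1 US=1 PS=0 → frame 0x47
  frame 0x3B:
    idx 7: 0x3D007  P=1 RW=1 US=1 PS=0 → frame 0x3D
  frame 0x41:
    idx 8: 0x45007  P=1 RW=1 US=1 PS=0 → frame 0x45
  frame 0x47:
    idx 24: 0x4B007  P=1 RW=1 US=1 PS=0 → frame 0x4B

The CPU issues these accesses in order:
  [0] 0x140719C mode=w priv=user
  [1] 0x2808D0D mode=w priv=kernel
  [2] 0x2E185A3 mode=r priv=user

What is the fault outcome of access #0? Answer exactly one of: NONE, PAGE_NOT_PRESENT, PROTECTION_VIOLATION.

Per-access translation:
#0 VA=0x140719C (w,user):
  lvl0: tbl 0x37, slot 10 ⇒ 0x3B007 (P1/RW1/US1/PS0)
  lvl1: tbl 0x3B, slot 7 ⇒ 0x3D007 (P1/RW1/US1/PS0)
  ✓ 0x3D19C  — 2 lookups
#1 VA=0x2808D0D (w,kernel):
  lvl0: tbl 0x37, slot 20 ⇒ 0x41007 (P1/RW1/US1/PS0)
  lvl1: tbl 0x41, slot 8 ⇒ 0x45007 (P1/RW1/US1/PS0)
  ✓ 0x45D0D  — 2 lookups
#2 VA=0x2E185A3 (r,user):
  lvl0: tbl 0x37, slot 23 ⇒ 0x47007 (P1/RW1/US1/PS0)
  lvl1: tbl 0x47, slot 24 ⇒ 0x4B007 (P1/RW1/US1/PS0)
  ✓ 0x4B5A3  — 2 lookups

Access #0 fault: NONE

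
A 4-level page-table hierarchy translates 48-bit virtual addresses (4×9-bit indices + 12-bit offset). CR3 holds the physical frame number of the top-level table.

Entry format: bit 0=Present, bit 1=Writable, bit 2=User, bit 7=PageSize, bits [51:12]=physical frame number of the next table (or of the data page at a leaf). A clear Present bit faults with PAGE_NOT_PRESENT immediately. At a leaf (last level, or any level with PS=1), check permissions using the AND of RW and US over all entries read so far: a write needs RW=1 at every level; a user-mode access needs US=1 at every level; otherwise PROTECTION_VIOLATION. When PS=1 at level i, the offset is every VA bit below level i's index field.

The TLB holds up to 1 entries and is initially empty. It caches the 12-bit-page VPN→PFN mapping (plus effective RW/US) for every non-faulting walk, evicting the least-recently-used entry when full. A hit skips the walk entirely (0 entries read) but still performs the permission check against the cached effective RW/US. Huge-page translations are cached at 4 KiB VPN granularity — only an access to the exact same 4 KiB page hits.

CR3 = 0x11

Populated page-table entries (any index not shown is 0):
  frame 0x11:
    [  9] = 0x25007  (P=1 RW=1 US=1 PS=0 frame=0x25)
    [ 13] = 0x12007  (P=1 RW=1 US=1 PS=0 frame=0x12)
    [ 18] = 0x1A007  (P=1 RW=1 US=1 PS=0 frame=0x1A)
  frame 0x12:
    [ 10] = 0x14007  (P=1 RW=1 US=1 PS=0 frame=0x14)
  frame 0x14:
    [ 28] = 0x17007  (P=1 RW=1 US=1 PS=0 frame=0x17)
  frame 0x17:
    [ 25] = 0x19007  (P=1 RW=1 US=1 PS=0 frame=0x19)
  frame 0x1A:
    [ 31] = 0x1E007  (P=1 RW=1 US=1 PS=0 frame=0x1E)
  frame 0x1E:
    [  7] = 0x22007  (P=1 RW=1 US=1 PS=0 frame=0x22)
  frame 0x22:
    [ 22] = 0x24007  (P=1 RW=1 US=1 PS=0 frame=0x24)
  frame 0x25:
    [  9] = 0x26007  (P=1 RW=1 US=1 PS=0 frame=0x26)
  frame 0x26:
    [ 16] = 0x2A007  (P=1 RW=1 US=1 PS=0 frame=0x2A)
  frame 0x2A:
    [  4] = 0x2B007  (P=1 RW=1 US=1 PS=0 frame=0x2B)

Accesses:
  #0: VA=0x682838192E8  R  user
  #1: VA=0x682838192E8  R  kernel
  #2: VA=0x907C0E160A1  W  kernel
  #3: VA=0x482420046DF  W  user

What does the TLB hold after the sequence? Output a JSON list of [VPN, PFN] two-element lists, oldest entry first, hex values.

Walk each access:
#0 VA=0x682838192E8 (r,user):
  lvl0: tbl 0x11, slot 13 ⇒ 0x12007 (P1/RW1/US1/PS0)
  lvl1: tbl 0x12, slot 10 ⇒ 0x14007 (P1/RW1/US1/PS0)
  lvl2: tbl 0x14, slot 28 ⇒ 0x17007 (P1/RW1/US1/PS0)
  lvl3: tbl 0x17, slot 25 ⇒ 0x19007 (P1/RW1/US1/PS0)
  ⇒ phys 0x192E8  [4 reads]
#1 VA=0x682838192E8 (r,kernel):
  TLB hit vpn=0x68283819 → PA=0x192E8
#2 VA=0x907C0E160A1 (w,kernel):
  lvl0: tbl 0x11, slot 18 ⇒ 0x1A007 (P1/RW1/US1/PS0)
  lvl1: tbl 0x1A, slot 31 ⇒ 0x1E007 (P1/RW1/US1/PS0)
  lvl2: tbl 0x1E, slot 7 ⇒ 0x22007 (P1/RW1/US1/PS0)
  lvl3: tbl 0x22, slot 22 ⇒ 0x24007 (P1/RW1/US1/PS0)
  ⇒ phys 0x240A1  [4 reads]
#3 VA=0x482420046DF (w,user):
  lvl0: tbl 0x11, slot 9 ⇒ 0x25007 (P1/RW1/US1/PS0)
  lvl1: tbl 0x25, slot 9 ⇒ 0x26007 (P1/RW1/US1/PS0)
  lvl2: tbl 0x26, slot 16 ⇒ 0x2A007 (P1/RW1/US1/PS0)
  lvl3: tbl 0x2A, slot 4 ⇒ 0x2B007 (P1/RW1/US1/PS0)
  ⇒ phys 0x2B6DF  [4 reads]

TLB: [["0x48242004", "0x2B"]]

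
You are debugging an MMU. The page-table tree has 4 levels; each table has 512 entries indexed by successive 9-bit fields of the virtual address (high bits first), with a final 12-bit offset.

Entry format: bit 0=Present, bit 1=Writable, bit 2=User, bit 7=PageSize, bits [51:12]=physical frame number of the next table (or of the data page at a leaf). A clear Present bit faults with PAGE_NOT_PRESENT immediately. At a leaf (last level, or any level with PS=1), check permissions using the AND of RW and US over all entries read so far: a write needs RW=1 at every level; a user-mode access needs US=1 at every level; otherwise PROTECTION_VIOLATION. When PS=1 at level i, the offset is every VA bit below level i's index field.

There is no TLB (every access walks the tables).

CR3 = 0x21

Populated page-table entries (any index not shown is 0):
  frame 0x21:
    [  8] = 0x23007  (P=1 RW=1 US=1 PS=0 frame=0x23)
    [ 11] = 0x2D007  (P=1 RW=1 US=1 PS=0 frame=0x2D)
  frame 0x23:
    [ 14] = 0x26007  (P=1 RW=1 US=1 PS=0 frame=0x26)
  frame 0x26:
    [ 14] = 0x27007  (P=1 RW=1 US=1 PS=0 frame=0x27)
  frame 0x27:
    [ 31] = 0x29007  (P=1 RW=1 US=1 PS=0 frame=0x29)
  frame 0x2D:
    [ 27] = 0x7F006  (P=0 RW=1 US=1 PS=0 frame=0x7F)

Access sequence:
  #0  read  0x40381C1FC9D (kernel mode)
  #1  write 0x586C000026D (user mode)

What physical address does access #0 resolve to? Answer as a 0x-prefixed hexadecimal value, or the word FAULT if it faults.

Trace:
#0 VA=0x40381C1FC9D (r,kernel):
  [0] read 0x21 idx=8: raw=0x23007 flags P=1 W=1 U=1 S=0
  [1] read 0x23 idx=14: raw=0x26007 flags P=1 W=1 U=1 S=0
  [2] read 0x26 idx=14: raw=0x27007 flags P=1 W=1 U=1 S=0
  [3] read 0x27 idx=31: raw=0x29007 flags P=1 W=1 U=1 S=0
  ⇒ phys 0x29C9D  [4 reads]
#1 VA=0x586C000026D (w,user):
  [0] read 0x21 idx=11: raw=0x2D007 flags P=1 W=1 U=1 S=0
  [1] read 0x2D idx=27: raw=0x7F006 flags P=0 W=1 U=1 S=0
  → PAGE_NOT_PRESENT  (2 entries read)

Access #0 PA: 0x29C9D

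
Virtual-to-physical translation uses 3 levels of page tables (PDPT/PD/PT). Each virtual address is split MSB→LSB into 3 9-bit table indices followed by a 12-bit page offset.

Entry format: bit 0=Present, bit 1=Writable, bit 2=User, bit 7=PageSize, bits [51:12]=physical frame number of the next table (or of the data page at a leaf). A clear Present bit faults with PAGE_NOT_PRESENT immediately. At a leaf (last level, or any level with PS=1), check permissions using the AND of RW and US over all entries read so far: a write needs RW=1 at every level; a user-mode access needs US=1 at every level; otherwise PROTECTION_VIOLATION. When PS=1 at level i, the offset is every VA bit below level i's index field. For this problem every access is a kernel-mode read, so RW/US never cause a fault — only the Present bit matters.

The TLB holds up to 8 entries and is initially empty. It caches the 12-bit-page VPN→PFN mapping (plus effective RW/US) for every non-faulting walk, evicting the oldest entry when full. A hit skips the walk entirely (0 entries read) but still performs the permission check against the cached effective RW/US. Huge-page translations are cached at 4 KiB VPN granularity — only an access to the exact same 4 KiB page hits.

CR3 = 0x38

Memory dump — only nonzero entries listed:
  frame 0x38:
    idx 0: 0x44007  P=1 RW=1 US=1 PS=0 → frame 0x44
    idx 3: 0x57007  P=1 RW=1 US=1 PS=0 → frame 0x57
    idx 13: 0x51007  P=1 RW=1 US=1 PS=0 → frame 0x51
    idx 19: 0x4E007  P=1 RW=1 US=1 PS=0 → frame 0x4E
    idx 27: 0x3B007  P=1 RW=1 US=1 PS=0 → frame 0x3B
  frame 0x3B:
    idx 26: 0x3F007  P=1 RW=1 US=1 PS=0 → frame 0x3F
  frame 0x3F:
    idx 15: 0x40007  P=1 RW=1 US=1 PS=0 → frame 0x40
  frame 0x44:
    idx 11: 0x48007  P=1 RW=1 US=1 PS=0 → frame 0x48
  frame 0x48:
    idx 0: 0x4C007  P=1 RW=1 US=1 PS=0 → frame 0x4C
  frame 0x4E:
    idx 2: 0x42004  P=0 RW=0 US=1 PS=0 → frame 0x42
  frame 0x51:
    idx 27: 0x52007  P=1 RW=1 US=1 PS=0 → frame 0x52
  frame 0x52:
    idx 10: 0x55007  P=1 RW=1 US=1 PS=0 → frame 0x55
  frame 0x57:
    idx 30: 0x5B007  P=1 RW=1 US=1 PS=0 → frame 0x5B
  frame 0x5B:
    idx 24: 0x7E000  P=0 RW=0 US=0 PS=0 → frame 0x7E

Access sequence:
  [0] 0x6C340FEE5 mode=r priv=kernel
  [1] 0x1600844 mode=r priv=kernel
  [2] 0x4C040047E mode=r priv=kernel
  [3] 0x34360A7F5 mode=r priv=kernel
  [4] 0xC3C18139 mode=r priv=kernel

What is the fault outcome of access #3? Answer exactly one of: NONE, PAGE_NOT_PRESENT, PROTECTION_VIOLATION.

Walk each access:
#0 VA=0x6C340FEE5 (r,kernel):
  [0] read 0x38 idx=27: raw=0x3B007 flags P=1 W=1 U=1 S=0
  [1] read 0x3B idx=26: raw=0x3F007 flags P=1 W=1 U=1 S=0
  [2] read 0x3F idx=15: raw=0x40007 flags P=1 W=1 U=1 S=0
  → PA=0x40EE5  (3 entries read)
#1 VA=0x1600844 (r,kernel):
  [0] read 0x38 idx=0: raw=0x44007 flags P=1 W=1 U=1 S=0
  [1] read 0x44 idx=11: raw=0x48007 flags P=1 W=1 U=1 S=0
  [2] read 0x48 idx=0: raw=0x4C007 flags P=1 W=1 U=1 S=0
  → PA=0x4C844  (3 entries read)
#2 VA=0x4C040047E (r,kernel):
  [0] read 0x38 idx=19: raw=0x4E007 flags P=1 W=1 U=1 S=0
  [1] read 0x4E idx=2: raw=0x42004 flags P=0 W=0 U=1 S=0
  → PAGE_NOT_PRESENT  (2 entries read)
#3 VA=0x34360A7F5 (r,kernel):
  [0] read 0x38 idx=13: raw=0x51007 flags P=1 W=1 U=1 S=0
  [1] read 0x51 idx=27: raw=0x52007 flags P=1 W=1 U=1 S=0
  [2] read 0x52 idx=10: raw=0x55007 flags P=1 W=1 U=1 S=0
  → PA=0x557F5  (3 entries read)
#4 VA=0xC3C18139 (r,kernel):
  [0] read 0x38 idx=3: raw=0x57007 flags P=1 W=1 U=1 S=0
  [1] read 0x57 idx=30: raw=0x5B007 flags P=1 W=1 U=1 S=0
  [2] read 0x5B idx=24: raw=0x7E000 flags P=0 W=0 U=0 S=0
  → PAGE_NOT_PRESENT  (3 entries read)

Access #3 fault: NONE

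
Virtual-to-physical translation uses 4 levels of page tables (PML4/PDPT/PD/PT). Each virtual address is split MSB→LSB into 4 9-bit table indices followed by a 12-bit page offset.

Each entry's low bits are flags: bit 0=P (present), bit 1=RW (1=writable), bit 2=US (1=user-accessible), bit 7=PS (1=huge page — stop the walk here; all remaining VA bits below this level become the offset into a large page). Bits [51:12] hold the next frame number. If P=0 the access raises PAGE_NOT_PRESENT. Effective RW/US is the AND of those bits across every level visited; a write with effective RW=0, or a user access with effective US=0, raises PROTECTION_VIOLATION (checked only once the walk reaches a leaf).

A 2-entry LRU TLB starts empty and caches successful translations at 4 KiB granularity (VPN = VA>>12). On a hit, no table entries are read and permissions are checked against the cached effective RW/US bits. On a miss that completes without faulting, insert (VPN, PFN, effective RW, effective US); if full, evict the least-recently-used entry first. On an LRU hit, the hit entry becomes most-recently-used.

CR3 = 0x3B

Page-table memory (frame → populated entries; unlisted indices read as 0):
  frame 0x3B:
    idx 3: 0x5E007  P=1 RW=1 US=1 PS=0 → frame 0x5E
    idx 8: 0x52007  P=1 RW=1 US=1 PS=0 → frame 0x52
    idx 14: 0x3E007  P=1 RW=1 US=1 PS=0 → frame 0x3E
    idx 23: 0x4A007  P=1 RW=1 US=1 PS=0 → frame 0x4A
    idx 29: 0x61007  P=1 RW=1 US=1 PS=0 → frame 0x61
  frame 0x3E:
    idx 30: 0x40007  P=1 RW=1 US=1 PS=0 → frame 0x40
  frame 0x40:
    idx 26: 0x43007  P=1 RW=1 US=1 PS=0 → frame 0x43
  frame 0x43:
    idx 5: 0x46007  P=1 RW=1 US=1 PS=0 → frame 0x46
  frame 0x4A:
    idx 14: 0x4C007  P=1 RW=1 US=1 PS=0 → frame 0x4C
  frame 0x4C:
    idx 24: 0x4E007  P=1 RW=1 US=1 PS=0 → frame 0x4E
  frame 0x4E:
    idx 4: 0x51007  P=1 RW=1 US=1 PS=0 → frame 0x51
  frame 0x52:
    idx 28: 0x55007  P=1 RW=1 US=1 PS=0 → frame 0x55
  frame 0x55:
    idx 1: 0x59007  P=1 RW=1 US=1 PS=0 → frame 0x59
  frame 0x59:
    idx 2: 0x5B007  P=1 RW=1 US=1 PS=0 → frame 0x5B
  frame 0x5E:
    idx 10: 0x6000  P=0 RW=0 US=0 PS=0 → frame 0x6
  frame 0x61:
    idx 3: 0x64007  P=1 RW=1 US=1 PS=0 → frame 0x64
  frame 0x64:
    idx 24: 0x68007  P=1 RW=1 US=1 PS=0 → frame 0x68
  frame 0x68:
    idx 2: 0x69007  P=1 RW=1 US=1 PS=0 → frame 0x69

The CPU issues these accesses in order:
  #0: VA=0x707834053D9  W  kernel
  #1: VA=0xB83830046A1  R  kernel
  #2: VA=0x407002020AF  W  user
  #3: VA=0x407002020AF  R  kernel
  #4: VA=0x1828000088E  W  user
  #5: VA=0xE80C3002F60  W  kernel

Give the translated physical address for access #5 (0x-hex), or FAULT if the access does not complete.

Trace:
#0 VA=0x707834053D9 (w,kernel):
  L0 @0x3B[14] → 0x3E007  P=1,RW=1,US=1,PS=0
  L1 @0x3E[30] → 0x40007  P=1,RW=1,US=1,PS=0
  L2 @0x40[26] → 0x43007  P=1,RW=1,US=1,PS=0
  L3 @0x43[5] → 0x46007  P=1,RW=1,US=1,PS=0
  ✓ 0x463D9  — 4 lookups
#1 VA=0xB83830046A1 (r,kernel):
  L0 @0x3B[23] → 0x4A007  P=1,RW=1,US=1,PS=0
  L1 @0x4A[14] → 0x4C007  P=1,RW=1,US=1,PS=0
  L2 @0x4C[24] → 0x4E007  P=1,RW=1,US=1,PS=0
  L3 @0x4E[4] → 0x51007  P=1,RW=1,US=1,PS=0
  ✓ 0x516A1  — 4 lookups
#2 VA=0x407002020AF (w,user):
  L0 @0x3B[8] → 0x52007  P=1,RW=1,US=1,PS=0
  L1 @0x52[28] → 0x55007  P=1,RW=1,US=1,PS=0
  L2 @0x55[1] → 0x59007  P=1,RW=1,US=1,PS=0
  L3 @0x59[2] → 0x5B007  P=1,RW=1,US=1,PS=0
  ✓ 0x5B0AF  — 4 lookups
#3 VA=0x407002020AF (r,kernel):
  TLB hit vpn=0x40700202 → PA=0x5B0AF
#4 VA=0x1828000088E (w,user):
  L0 @0x3B[3] → 0x5E007  P=1,RW=1,US=1,PS=0
  L1 @0x5E[10] → 0x6000  P=0,RW=0,US=0,PS=0
  ✗ PAGE_NOT_PRESENT  [2 reads]
#5 VA=0xE80C3002F60 (w,kernel):
  L0 @0x3B[29] → 0x61007  P=1,RW=1,US=1,PS=0
  L1 @0x61[3] → 0x64007  P=1,RW=1,US=1,PS=0
  L2 @0x64[24] → 0x68007  P=1,RW=1,US=1,PS=0
  L3 @0x68[2] → 0x69007  P=1,RW=1,US=1,PS=0
  ✓ 0x69F60  — 4 lookups

Access #5 PA: 0x69F60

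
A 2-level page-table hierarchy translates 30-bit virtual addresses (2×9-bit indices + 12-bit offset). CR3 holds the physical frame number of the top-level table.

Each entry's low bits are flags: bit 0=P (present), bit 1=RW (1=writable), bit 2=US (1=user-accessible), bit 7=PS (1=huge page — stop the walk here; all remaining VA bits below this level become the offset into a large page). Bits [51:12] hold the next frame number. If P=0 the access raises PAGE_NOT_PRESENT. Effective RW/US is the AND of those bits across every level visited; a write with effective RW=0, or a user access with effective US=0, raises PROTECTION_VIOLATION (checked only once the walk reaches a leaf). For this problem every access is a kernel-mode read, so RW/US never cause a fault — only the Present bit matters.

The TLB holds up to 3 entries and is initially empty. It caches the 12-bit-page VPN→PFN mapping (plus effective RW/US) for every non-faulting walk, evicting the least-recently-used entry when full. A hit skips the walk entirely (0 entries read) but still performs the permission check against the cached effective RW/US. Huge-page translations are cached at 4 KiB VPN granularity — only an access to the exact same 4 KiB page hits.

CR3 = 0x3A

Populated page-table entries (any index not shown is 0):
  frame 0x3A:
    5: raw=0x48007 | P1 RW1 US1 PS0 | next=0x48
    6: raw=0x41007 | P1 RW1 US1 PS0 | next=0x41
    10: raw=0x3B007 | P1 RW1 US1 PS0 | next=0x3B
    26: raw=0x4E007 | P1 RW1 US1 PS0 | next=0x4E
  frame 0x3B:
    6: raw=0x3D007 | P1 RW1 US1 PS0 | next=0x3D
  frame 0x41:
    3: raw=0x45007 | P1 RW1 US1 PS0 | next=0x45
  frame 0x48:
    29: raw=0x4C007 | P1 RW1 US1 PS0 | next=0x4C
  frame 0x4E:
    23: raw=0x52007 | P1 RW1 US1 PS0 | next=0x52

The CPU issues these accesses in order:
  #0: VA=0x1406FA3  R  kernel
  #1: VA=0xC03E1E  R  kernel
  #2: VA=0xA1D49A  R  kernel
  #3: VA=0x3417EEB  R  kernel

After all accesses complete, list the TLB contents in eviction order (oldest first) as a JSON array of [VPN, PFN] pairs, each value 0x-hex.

Trace:
#0 VA=0x1406FA3 (r,kernel):
  L0 @0x3A[10] → 0x3B007  P=1,RW=1,US=1,PS=0
  L1 @0x3B[6] → 0x3D007  P=1,RW=1,US=1,PS=0
  ⇒ phys 0x3DFA3  [2 reads]
#1 VA=0xC03E1E (r,kernel):
  L0 @0x3A[6] → 0x41007  P=1,RW=1,US=1,PS=0
  L1 @0x41[3] → 0x45007  P=1,RW=1,US=1,PS=0
  ⇒ phys 0x45E1E  [2 reads]
#2 VA=0xA1D49A (r,kernel):
  L0 @0x3A[5] → 0x48007  P=1,RW=1,US=1,PS=0
  L1 @0x48[29] → 0x4C007  P=1,RW=1,US=1,PS=0
  ⇒ phys 0x4C49A  [2 reads]
#3 VA=0x3417EEB (r,kernel):
  L0 @0x3A[26] → 0x4E007  P=1,RW=1,US=1,PS=0
  L1 @0x4E[23] → 0x52007  P=1,RW=1,US=1,PS=0
  ⇒ phys 0x52EEB  [2 reads]

TLB: [["0xC03", "0x45"], ["0xA1D", "0x4C"], ["0x3417", "0x52"]]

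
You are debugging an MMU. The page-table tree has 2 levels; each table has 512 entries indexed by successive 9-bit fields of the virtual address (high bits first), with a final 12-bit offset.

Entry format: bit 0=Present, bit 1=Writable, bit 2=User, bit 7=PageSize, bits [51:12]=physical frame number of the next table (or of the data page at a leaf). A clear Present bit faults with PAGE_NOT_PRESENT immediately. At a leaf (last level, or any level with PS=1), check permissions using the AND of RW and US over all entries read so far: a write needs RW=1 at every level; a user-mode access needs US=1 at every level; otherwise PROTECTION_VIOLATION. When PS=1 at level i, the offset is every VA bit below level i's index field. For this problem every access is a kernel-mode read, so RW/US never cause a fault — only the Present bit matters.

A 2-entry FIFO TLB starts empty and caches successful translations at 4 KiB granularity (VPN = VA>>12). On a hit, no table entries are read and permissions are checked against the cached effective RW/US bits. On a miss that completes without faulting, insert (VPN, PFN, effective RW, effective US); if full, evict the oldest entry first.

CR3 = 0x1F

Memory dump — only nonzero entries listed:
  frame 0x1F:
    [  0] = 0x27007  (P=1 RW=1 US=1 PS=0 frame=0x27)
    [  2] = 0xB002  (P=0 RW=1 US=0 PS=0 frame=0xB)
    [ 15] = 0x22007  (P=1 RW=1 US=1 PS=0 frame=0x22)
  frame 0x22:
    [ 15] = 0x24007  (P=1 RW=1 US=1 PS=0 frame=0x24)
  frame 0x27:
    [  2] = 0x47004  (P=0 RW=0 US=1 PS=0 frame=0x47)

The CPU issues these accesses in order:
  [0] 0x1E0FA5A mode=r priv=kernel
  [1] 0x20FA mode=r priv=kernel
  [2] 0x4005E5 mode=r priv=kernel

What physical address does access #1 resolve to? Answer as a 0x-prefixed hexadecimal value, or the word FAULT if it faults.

Per-access translation:
#0 VA=0x1E0FA5A (r,kernel):
  lvl0: tbl 0x1F, slot 15 ⇒ 0x22007 (P1/RW1/US1/PS0)
  lvl1: tbl 0x22, slot 15 ⇒ 0x24007 (P1/RW1/US1/PS0)
  → PA=0x24A5A  (2 entries read)
#1 VA=0x20FA (r,kernel):
  lvl0: tbl 0x1F, slot 0 ⇒ 0x27007 (P1/RW1/US1/PS0)
  lvl1: tbl 0x27, slot 2 ⇒ 0x47004 (P0/RW0/US1/PS0)
  ✗ PAGE_NOT_PRESENT  [2 reads]
#2 VA=0x4005E5 (r,kernel):
  lvl0: tbl 0x1F, slot 2 ⇒ 0xB002 (P0/RW1/US0/PS0)
  ✗ PAGE_NOT_PRESENT  [1 reads]

Access #1 PA: FAULT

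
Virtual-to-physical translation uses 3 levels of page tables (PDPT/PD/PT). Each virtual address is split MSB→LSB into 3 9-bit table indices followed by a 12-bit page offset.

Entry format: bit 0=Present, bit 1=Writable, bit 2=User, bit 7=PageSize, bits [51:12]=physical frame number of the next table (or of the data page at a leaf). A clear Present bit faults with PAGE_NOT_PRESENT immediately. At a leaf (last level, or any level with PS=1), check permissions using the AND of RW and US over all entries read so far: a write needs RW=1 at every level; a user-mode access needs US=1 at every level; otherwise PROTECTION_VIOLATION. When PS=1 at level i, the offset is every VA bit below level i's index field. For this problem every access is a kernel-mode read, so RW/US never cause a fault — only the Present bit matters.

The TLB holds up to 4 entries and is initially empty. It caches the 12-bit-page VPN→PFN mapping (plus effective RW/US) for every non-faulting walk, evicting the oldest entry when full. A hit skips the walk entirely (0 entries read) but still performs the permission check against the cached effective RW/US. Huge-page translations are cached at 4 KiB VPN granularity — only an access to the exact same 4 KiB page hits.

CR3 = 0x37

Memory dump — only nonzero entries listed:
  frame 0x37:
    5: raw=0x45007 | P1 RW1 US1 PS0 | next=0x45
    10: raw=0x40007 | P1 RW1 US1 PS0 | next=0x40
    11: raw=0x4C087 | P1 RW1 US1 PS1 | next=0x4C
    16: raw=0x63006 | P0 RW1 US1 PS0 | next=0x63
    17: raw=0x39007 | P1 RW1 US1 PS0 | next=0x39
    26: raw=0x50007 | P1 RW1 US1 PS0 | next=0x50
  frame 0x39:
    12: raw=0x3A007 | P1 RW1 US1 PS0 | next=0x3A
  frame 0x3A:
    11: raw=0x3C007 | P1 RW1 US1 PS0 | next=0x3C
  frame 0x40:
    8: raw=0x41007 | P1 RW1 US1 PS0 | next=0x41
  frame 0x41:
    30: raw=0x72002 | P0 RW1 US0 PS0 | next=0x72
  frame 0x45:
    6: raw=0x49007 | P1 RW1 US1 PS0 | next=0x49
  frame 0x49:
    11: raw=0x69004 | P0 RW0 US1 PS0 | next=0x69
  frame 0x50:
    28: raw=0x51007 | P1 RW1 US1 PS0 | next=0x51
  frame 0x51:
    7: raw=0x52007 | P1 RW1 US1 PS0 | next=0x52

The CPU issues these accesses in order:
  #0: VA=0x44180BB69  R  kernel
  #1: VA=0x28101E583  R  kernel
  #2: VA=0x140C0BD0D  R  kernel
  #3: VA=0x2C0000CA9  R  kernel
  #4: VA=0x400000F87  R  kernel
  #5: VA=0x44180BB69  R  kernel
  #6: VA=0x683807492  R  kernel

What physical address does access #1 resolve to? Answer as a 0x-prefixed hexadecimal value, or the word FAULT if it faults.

Walk each access:
#0 VA=0x44180BB69 (r,kernel):
  L0 @0x37[17] → 0x39007  P=1,RW=1,US=1,PS=0
  L1 @0x39[12] → 0x3A007  P=1,RW=1,US=1,PS=0
  L2 @0x3A[11] → 0x3C007  P=1,RW=1,US=1,PS=0
  ✓ 0x3CB69  — 3 lookups
#1 VA=0x28101E583 (r,kernel):
  L0 @0x37[10] → 0x40007  P=1,RW=1,US=1,PS=0
  L1 @0x40[8] → 0x41007  P=1,RW=1,US=1,PS=0
  L2 @0x41[30] → 0x72002  P=0,RW=1,US=0,PS=0
  ⇒ fault: PAGE_NOT_PRESENT  — 3 lookups
#2 VA=0x140C0BD0D (r,kernel):
  L0 @0x37[5] → 0x45007  P=1,RW=1,US=1,PS=0
  L1 @0x45[6] → 0x49007  P=1,RW=1,US=1,PS=0
  L2 @0x49[11] → 0x69004  P=0,RW=0,US=1,PS=0
  ⇒ fault: PAGE_NOT_PRESENT  — 3 lookups
#3 VA=0x2C0000CA9 (r,kernel):
  L0 @0x37[11] → 0x4C087  P=1,RW=1,US=1,PS=1
  ✓ 0x4CCA9 (huge @L0)  — 1 lookups
#4 VA=0x400000F87 (r,kernel):
  L0 @0x37[16] → 0x63006  P=0,RW=1,US=1,PS=0
  ⇒ fault: PAGE_NOT_PRESENT  — 1 lookups
#5 VA=0x44180BB69 (r,kernel):
  TLB hit vpn=0x44180B → PA=0x3CB69
#6 VA=0x683807492 (r,kernel):
  L0 @0x37[26] → 0x50007  P=1,RW=1,US=1,PS=0
  L1 @0x50[28] → 0x51007  P=1,RW=1,US=1,PS=0
  L2 @0x51[7] → 0x52007  P=1,RW=1,US=1,PS=0
  ✓ 0x52492  — 3 lookups

Access #1 PA: FAULT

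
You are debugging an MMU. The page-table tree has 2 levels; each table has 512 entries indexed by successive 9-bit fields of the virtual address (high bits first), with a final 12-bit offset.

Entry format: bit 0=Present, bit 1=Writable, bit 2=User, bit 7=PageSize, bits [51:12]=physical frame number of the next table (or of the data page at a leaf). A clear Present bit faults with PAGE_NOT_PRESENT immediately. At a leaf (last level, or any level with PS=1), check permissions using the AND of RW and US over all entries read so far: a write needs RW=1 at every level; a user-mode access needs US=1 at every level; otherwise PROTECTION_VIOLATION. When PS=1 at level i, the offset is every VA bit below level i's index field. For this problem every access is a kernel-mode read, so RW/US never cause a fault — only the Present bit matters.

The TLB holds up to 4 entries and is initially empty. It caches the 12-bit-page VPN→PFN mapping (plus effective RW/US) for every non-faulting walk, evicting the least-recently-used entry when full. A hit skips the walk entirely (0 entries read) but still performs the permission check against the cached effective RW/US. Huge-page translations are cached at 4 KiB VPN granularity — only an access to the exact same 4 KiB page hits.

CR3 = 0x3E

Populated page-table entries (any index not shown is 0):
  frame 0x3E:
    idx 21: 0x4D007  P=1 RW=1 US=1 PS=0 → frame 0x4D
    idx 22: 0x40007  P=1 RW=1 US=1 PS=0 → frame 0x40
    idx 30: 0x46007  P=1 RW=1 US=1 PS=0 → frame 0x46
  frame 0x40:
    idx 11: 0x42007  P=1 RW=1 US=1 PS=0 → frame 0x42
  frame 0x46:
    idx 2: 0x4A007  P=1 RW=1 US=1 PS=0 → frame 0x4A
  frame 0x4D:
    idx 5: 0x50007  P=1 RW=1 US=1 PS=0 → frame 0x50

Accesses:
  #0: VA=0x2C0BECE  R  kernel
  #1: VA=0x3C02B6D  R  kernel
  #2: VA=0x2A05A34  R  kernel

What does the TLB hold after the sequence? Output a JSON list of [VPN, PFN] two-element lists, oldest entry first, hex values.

Per-access translation:
#0 VA=0x2C0BECE (r,kernel):
  L0: frame=0x3E idx=22 entry=0x40007 [P=1 RW=1 US=1 PS=0]
  L1: frame=0x40 idx=11 entry=0x42007 [P=1 RW=1 US=1 PS=0]
  → PA=0x42ECE  (2 entries read)
#1 VA=0x3C02B6D (r,kernel):
  L0: frame=0x3E idx=30 entry=0x46007 [P=1 RW=1 US=1 PS=0]
  L1: frame=0x46 idx=2 entry=0x4A007 [P=1 RW=1 US=1 PS=0]
  → PA=0x4AB6D  (2 entries read)
#2 VA=0x2A05A34 (r,kernel):
  L0: frame=0x3E idx=21 entry=0x4D007 [P=1 RW=1 US=1 PS=0]
  L1: frame=0x4D idx=5 entry=0x50007 [P=1 RW=1 US=1 PS=0]
  → PA=0x50A34  (2 entries read)

TLB: [["0x2C0B", "0x42"], ["0x3C02", "0x4A"], ["0x2A05", "0x50"]]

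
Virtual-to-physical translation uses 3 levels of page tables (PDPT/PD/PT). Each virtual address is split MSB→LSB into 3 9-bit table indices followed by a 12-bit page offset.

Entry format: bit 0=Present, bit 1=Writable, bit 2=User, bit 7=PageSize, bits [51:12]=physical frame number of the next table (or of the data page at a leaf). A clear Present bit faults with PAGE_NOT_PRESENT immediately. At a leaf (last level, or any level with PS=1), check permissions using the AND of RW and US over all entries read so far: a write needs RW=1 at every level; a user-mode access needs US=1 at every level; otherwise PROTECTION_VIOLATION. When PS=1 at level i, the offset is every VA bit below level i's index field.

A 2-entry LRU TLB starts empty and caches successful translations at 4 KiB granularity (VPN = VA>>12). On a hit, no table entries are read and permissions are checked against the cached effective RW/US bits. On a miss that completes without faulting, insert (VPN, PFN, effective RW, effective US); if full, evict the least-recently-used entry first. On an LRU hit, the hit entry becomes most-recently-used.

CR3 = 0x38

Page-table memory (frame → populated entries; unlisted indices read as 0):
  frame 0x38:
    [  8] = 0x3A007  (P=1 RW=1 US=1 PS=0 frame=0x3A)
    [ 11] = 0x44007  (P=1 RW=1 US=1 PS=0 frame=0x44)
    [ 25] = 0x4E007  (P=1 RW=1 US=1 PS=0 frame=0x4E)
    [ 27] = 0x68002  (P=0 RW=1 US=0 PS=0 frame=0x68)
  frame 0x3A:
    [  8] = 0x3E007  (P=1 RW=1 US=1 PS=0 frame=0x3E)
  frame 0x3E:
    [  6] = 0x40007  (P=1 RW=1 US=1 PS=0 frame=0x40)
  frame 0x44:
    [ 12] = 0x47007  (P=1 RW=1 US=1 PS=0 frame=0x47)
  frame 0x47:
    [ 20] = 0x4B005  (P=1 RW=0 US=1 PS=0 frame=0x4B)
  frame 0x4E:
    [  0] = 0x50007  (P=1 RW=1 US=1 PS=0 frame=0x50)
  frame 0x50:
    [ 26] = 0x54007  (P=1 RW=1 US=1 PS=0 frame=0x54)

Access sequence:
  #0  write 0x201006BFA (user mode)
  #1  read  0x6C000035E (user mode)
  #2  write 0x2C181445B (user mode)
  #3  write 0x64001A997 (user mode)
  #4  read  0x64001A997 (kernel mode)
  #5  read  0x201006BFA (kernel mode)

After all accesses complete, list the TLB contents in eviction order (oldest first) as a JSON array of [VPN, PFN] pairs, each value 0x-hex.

Walk each access:
#0 VA=0x201006BFA (w,user):
  [0] read 0x38 idx=8: raw=0x3A007 flags P=1 W=1 U=1 S=0
  [1] read 0x3A idx=8: raw=0x3E007 flags P=1 W=1 U=1 S=0
  [2] read 0x3E idx=6: raw=0x40007 flags P=1 W=1 U=1 S=0
  ✓ 0x40BFA  — 3 lookups
#1 VA=0x6C000035E (r,user):
  [0] read 0x38 idx=27: raw=0x68002 flags P=0 W=1 U=0 S=0
  ⇒ fault: PAGE_NOT_PRESENT  — 1 lookups
#2 VA=0x2C181445B (w,user):
  [0] read 0x38 idx=11: raw=0x44007 flags P=1 W=1 U=1 S=0
  [1] read 0x44 idx=12: raw=0x47007 flags P=1 W=1 U=1 S=0
  [2] read 0x47 idx=20: raw=0x4B005 flags P=1 W=0 U=1 S=0
  ⇒ fault: PROTECTION_VIOLATION  — 3 lookups
#3 VA=0x64001A997 (w,user):
  [0] read 0x38 idx=25: raw=0x4E007 flags P=1 W=1 U=1 S=0
  [1] read 0x4E idx=0: raw=0x50007 flags P=1 W=1 U=1 S=0
  [2] read 0x50 idx=26: raw=0x54007 flags P=1 W=1 U=1 S=0
  ✓ 0x54997  — 3 lookups
#4 VA=0x64001A997 (r,kernel):
  TLB hit vpn=0x64001A → PA=0x54997
#5 VA=0x201006BFA (r,kernel):
  TLB hit vpn=0x201006 → PA=0x40BFA

TLB: [["0x64001A", "0x54"], ["0x201006", "0x40"]]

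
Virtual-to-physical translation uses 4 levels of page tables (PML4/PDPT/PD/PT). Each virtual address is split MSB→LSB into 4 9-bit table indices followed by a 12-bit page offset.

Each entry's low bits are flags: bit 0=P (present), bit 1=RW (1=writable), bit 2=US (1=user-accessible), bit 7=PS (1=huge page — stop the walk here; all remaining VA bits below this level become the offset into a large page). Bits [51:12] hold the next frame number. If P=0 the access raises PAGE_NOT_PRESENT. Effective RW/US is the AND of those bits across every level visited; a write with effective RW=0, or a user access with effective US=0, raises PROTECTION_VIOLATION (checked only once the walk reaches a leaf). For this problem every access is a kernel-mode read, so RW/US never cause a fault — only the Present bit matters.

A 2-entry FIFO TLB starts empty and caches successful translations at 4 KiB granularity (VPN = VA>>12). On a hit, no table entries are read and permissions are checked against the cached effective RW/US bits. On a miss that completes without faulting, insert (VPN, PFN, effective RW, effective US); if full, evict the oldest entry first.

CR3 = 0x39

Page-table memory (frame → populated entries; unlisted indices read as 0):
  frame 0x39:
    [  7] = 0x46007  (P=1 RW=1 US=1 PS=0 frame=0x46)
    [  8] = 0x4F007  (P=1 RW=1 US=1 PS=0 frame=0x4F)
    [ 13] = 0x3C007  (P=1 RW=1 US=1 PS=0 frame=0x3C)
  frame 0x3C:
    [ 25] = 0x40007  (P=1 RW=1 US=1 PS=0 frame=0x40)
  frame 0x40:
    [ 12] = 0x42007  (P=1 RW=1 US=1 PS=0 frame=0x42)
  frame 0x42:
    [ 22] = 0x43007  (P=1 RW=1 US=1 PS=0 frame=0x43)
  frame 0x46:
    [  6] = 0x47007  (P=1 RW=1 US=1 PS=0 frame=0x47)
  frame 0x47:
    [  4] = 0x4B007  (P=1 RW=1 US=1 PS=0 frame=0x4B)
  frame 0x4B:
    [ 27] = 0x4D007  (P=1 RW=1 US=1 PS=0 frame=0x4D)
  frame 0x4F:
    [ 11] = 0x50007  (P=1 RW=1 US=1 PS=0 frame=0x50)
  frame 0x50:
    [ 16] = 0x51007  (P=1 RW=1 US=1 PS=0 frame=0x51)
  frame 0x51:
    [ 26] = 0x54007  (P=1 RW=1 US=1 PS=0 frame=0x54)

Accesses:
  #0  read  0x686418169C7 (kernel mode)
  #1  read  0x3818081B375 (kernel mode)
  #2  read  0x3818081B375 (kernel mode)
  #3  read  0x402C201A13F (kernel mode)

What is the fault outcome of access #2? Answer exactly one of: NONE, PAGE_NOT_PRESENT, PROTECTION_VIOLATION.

Trace:
#0 VA=0x686418169C7 (r,kernel):
  L0 @0x39[13] → 0x3C007  P=1,RW=1,US=1,PS=0
  L1 @0x3C[25] → 0x40007  P=1,RW=1,US=1,PS=0
  L2 @0x40[12] → 0x42007  P=1,RW=1,US=1,PS=0
  L3 @0x42[22] → 0x43007  P=1,RW=1,US=1,PS=0
  ✓ 0x439C7  — 4 lookups
#1 VA=0x3818081B375 (r,kernel):
  L0 @0x39[7] → 0x46007  P=1,RW=1,US=1,PS=0
  L1 @0x46[6] → 0x47007  P=1,RW=1,US=1,PS=0
  L2 @0x47[4] → 0x4B007  P=1,RW=1,US=1,PS=0
  L3 @0x4B[27] → 0x4D007  P=1,RW=1,US=1,PS=0
  ✓ 0x4D375  — 4 lookups
#2 VA=0x3818081B375 (r,kernel):
  TLB hit vpn=0x3818081B → PA=0x4D375
#3 VA=0x402C201A13F (r,kernel):
  L0 @0x39[8] → 0x4F007  P=1,RW=1,US=1,PS=0
  L1 @0x4F[11] → 0x50007  P=1,RW=1,US=1,PS=0
  L2 @0x50[16] → 0x51007  P=1,RW=1,US=1,PS=0
  L3 @0x51[26] → 0x54007  P=1,RW=1,US=1,PS=0
  ✓ 0x5413F  — 4 lookups

Access #2 fault: NONE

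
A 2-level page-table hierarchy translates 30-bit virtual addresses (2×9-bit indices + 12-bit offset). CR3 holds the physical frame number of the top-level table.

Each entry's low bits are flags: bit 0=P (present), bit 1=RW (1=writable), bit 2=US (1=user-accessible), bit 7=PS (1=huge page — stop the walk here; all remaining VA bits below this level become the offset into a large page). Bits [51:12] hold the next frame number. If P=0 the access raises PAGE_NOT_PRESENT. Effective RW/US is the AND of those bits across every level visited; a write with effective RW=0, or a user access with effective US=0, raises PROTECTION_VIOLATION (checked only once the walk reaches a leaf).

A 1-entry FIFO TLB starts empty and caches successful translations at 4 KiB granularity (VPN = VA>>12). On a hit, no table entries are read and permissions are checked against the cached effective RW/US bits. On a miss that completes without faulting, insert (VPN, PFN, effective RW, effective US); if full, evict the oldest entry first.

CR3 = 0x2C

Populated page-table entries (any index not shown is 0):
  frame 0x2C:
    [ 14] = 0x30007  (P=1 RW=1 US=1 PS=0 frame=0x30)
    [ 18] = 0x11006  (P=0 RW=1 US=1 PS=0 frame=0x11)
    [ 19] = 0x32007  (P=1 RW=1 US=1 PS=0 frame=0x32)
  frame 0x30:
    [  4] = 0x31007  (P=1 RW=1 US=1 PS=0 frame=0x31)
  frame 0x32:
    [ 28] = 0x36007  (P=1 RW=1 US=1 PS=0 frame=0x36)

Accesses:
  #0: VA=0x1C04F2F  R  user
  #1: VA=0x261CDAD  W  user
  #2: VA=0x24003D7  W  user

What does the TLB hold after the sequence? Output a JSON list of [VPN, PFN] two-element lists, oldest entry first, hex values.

Walk each access:
#0 VA=0x1C04F2F (r,user):
  lvl0: tbl 0x2C, slot 14 ⇒ 0x30007 (P1/RW1/US1/PS0)
  lvl1: tbl 0x30, slot 4 ⇒ 0x31007 (P1/RW1/US1/PS0)
  → PA=0x31F2F  (2 entries read)
#1 VA=0x261CDAD (w,user):
  lvl0: tbl 0x2C, slot 19 ⇒ 0x32007 (P1/RW1/US1/PS0)
  lvl1: tbl 0x32, slot 28 ⇒ 0x36007 (P1/RW1/US1/PS0)
  → PA=0x36DAD  (2 entries read)
#2 VA=0x24003D7 (w,user):
  lvl0: tbl 0x2C, slot 18 ⇒ 0x11006 (P0/RW1/US1/PS0)
  ✗ PAGE_NOT_PRESENT  [1 reads]

TLB: [["0x261C", "0x36"]]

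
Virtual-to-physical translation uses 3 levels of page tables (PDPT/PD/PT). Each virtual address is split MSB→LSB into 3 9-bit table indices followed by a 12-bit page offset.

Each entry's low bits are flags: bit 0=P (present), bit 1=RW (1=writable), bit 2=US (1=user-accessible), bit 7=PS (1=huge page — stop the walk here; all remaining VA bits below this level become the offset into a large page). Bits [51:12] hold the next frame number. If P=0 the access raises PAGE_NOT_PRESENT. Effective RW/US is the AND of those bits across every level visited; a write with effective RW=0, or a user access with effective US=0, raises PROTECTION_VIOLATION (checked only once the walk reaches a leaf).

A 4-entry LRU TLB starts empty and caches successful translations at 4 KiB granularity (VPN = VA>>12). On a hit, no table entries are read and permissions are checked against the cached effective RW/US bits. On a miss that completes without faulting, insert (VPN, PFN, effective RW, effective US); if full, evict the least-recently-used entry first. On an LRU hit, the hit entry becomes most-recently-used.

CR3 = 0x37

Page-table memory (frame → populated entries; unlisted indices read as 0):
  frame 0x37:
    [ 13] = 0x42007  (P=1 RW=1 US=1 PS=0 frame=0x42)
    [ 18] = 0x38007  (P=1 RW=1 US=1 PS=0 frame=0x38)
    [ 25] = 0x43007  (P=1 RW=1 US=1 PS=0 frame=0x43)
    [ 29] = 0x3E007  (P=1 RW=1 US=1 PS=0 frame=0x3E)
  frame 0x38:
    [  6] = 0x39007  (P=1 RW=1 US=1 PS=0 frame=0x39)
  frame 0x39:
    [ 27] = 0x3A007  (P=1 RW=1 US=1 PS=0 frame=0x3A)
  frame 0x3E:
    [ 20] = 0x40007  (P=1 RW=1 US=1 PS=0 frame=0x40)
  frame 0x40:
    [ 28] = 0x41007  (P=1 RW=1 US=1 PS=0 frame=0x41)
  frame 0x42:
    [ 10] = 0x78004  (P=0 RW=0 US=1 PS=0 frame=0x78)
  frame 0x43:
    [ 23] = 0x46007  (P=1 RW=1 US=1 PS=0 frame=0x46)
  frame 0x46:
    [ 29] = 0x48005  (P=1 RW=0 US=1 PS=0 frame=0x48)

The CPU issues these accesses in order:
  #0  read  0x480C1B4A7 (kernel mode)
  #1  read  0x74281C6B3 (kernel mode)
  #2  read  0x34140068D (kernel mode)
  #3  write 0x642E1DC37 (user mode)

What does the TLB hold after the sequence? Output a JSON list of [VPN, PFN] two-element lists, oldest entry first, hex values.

Trace:
#0 VA=0x480C1B4A7 (r,kernel):
  L0 @0x37[18] → 0x38007  P=1,RW=1,US=1,PS=0
  L1 @0x38[6] → 0x39007  P=1,RW=1,US=1,PS=0
  L2 @0x39[27] → 0x3A007  P=1,RW=1,US=1,PS=0
  → PA=0x3A4A7  (3 entries read)
#1 VA=0x74281C6B3 (r,kernel):
  L0 @0x37[29] → 0x3E007  P=1,RW=1,US=1,PS=0
  L1 @0x3E[20] → 0x40007  P=1,RW=1,US=1,PS=0
  L2 @0x40[28] → 0x41007  P=1,RW=1,US=1,PS=0
  → PA=0x416B3  (3 entries read)
#2 VA=0x34140068D (r,kernel):
  L0 @0x37[13] → 0x42007  P=1,RW=1,US=1,PS=0
  L1 @0x42[10] → 0x78004  P=0,RW=0,US=1,PS=0
  ✗ PAGE_NOT_PRESENT  [2 reads]
#3 VA=0x642E1DC37 (w,user):
  L0 @0x37[25] → 0x43007  P=1,RW=1,US=1,PS=0
  L1 @0x43[23] → 0x46007  P=1,RW=1,US=1,PS=0
  L2 @0x46[29] → 0x48005  P=1,RW=0,US=1,PS=0
  ✗ PROTECTION_VIOLATION  [3 reads]

TLB: [["0x480C1B", "0x3A"], ["0x74281C", "0x41"]]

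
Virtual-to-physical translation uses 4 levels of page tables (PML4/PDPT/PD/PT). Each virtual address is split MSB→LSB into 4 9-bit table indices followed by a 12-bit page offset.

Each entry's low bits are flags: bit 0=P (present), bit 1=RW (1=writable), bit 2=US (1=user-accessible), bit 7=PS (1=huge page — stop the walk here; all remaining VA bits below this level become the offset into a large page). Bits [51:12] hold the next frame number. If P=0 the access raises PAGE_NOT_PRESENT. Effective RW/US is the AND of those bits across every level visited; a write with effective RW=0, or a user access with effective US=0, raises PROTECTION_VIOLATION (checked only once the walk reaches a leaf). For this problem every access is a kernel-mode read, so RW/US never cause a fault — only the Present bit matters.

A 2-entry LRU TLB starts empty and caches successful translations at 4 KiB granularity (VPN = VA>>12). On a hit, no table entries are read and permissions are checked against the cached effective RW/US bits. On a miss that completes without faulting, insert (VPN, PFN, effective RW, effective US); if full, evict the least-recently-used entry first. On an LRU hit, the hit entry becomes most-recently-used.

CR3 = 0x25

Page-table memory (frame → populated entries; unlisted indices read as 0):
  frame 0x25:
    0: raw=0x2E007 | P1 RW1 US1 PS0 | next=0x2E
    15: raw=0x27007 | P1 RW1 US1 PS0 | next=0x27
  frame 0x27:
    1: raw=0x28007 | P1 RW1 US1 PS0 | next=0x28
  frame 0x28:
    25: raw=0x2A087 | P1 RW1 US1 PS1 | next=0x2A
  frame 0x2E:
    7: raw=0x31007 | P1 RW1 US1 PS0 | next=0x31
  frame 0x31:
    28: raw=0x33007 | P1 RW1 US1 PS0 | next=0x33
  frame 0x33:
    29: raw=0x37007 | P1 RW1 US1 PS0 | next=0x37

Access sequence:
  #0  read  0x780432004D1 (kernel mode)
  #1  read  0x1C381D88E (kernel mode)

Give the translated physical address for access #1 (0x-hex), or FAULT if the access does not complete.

Walk each access:
#0 VA=0x780432004D1 (r,kernel):
  lvl0: tbl 0x25, slot 15 ⇒ 0x27007 (P1/RW1/US1/PS0)
  lvl1: tbl 0x27, slot 1 ⇒ 0x28007 (P1/RW1/US1/PS0)
  lvl2: tbl 0x28, slot 25 ⇒ 0x2A087 (P1/RW1/US1/PS1)
  ⇒ phys 0x2A4D1 (huge @L2)  [3 reads]
#1 VA=0x1C381D88E (r,kernel):
  lvl0: tbl 0x25, slot 0 ⇒ 0x2E007 (P1/RW1/US1/PS0)
  lvl1: tbl 0x2E, slot 7 ⇒ 0x31007 (P1/RW1/US1/PS0)
  lvl2: tbl 0x31, slot 28 ⇒ 0x33007 (P1/RW1/US1/PS0)
  lvl3: tbl 0x33, slot 29 ⇒ 0x37007 (P1/RW1/US1/PS0)
  ⇒ phys 0x3788E  [4 reads]

Access #1 PA: 0x3788E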